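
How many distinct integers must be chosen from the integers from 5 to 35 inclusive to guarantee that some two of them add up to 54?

Group the elements by complementary pair {x, 54−x}: {19,35}, {20,34}, {21,33}, …, giving 8 two-element pairs, the single value 27 (it cannot pair with itself since the integers are distinct), and 14 integers whose partner 54−x falls outside [5,35].
Treating each of those 23 groups as a pigeonhole, one can pick one integer per group — 23 integers — with no two summing to 54.
The 24th integer lands in an occupied pair, forcing a sum of 54.

24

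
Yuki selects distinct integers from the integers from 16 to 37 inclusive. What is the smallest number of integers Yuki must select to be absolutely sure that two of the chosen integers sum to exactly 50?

14

Group the elements by complementary pair {x, 50−x}: {16,34}, {17,33}, {18,32}, …, giving 9 two-element pairs, the single value 25 (it cannot pair with itself since the integers are distinct), and 3 integers whose partner 50−x falls outside [16,37].
Treating each of those 13 groups as a pigeonhole, one can pick one integer per group — 13 integers — with no two summing to 50.
The 14th integer lands in an occupied pair, forcing a sum of 50.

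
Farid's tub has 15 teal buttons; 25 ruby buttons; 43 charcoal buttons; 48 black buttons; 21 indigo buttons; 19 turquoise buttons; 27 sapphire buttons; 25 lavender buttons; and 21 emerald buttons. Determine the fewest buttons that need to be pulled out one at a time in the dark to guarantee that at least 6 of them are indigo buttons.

In the worst case for collecting indigo buttons, every non-indigo button comes out first.
There are 15 + 25 + 43 + 48 + 19 + 27 + 25 + 21 = 223 non-indigo buttons altogether.
After those, each further button must be indigo, so 223 + 6 = 229 draws guarantee 6 indigo buttons.

229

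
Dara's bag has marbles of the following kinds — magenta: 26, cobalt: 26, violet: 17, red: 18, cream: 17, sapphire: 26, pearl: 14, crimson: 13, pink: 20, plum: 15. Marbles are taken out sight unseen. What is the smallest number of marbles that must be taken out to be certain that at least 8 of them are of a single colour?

71

By the pigeonhole principle, the 10 colours are the holes; the marbles drawn are the pigeons.
To avoid 8 of any one colour, the worst case takes at most 7 of each colour.
That gives 7 + 7 + 7 + 7 + 7 + 7 + 7 + 7 + 7 + 7 = 70 marbles with no colour reaching 8.
The next marble forces some colour to 8, so 70 + 1 = 71.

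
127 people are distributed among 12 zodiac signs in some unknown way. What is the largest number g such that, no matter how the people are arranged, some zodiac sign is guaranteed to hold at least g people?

11

The 12 zodiac signs are the holes and the 127 people are the pigeons.
If every zodiac sign held at most 10 people, the total would be at most 12 × 10 = 120, which is less than 127.
So some zodiac sign holds at least ⌈127/12⌉ = 11 people.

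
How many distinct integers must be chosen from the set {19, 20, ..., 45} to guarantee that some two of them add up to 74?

Group the elements by complementary pair {x, 74−x}: {29,45}, {30,44}, {31,43}, …, giving 8 two-element pairs; the single value 37 (it cannot pair with itself since the integers are distinct); and 10 integers whose partner 74−x falls outside [19,45].
Treating each of those 19 groups as a pigeonhole, one can pick one integer per group — 19 integers — with no two summing to 74.
The 20th integer lands in an occupied pair, forcing a sum of 74.

20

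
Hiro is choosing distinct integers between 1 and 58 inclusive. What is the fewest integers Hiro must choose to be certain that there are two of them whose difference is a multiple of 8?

Integers whose pairwise differences are multiples of 8 are exactly those sharing a remainder mod 8. By the pigeonhole principle, the 8 residue classes mod 8 are the pigeonholes.
With 8 integers one could put 1 in each residue class and have no class reach 2.
The 9th integer pushes some class to 2, so 8·1 + 1 = 9.

9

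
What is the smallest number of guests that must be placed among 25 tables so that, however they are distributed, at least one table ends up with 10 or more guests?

226

With 225 guests one could put exactly 9 in each of the 25 tables, and no table would reach 10.
One more guest must land in a table that already has 9, giving it 10.
So 25 × 9 + 1 = 226 guests are required.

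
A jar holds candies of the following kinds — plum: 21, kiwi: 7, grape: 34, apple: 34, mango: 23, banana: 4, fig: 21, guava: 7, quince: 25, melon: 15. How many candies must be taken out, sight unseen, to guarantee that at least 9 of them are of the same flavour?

75

Put each drawn candy into a box by flavour. The largest draw with every box below 9 takes min(count, 8) from each flavour; flavours with fewer than 8 contribute all they have.
Σ min(cᵢ, 8) = 8 + 7 + 8 + 8 + 8 + 4 + 8 + 7 + 8 + 8 = 74.
Draw number 74 + 1 = 75 must push one box to 9.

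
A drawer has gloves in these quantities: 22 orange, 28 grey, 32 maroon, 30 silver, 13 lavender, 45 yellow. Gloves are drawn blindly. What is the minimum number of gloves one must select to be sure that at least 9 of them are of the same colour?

An adversary could hand out at most 8 gloves per colour: 8 + 8 + 8 + 8 + 8 + 8 = 48 gloves and still no colour has 9.
By pigeonhole, one more glove lands in a colour already at 8, so 49 draws are enough and 48 are not.

49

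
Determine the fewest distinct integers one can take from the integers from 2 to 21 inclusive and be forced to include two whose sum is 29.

14

Group the elements by complementary pair {x, 29−x}: {8,21}, {9,20}, {10,19}, …, giving 7 two-element pairs and 6 integers whose partner 29−x falls outside [2,21].
Pigeonhole: treating each of those 13 groups as a pigeonhole, one can pick one integer per group — 13 integers — with no two summing to 29.
The 14th integer lands in an occupied pair, forcing a sum of 29.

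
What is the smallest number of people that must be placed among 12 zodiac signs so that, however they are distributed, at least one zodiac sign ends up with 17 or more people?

With 192 people one could put exactly 16 in each of the 12 zodiac signs, and no zodiac sign would reach 17.
One more person must land in a zodiac sign that already has 16, giving it 17.
So 12 × 16 + 1 = 193 people are required.

193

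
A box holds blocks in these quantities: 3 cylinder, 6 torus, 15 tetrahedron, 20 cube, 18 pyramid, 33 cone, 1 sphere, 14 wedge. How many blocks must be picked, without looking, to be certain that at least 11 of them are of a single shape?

61

The 8 shapes are the holes; the blocks drawn are the pigeons.
To avoid 11 of any one shape, the worst case takes at most 10 of each shape, or every block of a shape that has fewer than 10.
That gives 3 + 6 + 10 + 10 + 10 + 10 + 1 + 10 = 60 blocks with no shape reaching 11.
The next block forces some shape to 11, so 60 + 1 = 61.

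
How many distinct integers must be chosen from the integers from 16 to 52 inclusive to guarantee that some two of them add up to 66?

Two chosen integers sum to 66 exactly when both halves of some pair {x, 66−x} with 16 ≤ x ≤ 66−x ≤ 50 are chosen — 17 such pairs.
The remaining 3 elements (those with no distinct partner in range) can never complete a 66-sum, so the worst case takes all of them and one from each pair: 3 + 17 = 20.
Pigeonhole: the 21st integer has to be the second member of some pair, so 20 + 1 = 21.

21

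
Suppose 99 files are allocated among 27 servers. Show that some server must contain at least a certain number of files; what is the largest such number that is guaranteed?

The 27 servers are the holes and the 99 files are the pigeons.
If every server held at most 3 files, the total would be at most 27 × 3 = 81, which is less than 99.
So some server holds at least ⌈99/27⌉ = 4 files.

4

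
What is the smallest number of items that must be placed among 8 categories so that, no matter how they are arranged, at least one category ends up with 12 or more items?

With 88 items one could put exactly 11 in each of the 8 categories, and no category would reach 12.
Pigeonhole: one more item must land in a category that already has 11, giving it 12.
So 8 × 11 + 1 = 89 items are required.

89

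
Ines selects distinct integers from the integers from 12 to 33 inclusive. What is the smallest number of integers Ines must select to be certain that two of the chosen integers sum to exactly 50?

Group the elements by complementary pair {x, 50−x}: {17,33}, {18,32}, {19,31}, …, giving 8 two-element pairs, the single value 25 (it cannot pair with itself since the integers are distinct), and 5 integers whose partner 50−x falls outside [12,33].
By the pigeonhole principle, treating each of those 14 groups as a pigeonhole, one can pick one integer per group — 14 integers — with no two summing to 50.
The 15th integer lands in an occupied pair, forcing a sum of 50.

15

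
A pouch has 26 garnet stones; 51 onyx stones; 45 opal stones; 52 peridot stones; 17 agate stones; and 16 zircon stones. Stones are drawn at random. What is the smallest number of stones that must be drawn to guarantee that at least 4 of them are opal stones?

166

In the worst case for collecting opal stones, every non-opal stone comes out first.
There are 26 + 51 + 52 + 17 + 16 = 162 non-opal stones altogether.
After those, each further stone must be opal, so 162 + 4 = 166 draws guarantee 4 opal stones.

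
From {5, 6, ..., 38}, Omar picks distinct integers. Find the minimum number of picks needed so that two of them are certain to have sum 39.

Two chosen integers sum to 39 exactly when both halves of some pair {x, 39−x} with 5 ≤ x ≤ 39−x ≤ 34 are chosen — 15 such pairs.
The remaining 4 elements (those with no distinct partner in range) can never complete a 39-sum, so the worst case takes all of them and one from each pair: 4 + 15 = 19.
The 20th integer has to be the second member of some pair, so 19 + 1 = 20.

20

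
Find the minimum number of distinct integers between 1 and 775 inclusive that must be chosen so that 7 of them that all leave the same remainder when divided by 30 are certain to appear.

The 30 residue classes mod 30 are the pigeonholes.
With 180 integers one could put 6 in each residue class and have no class reach 7.
The 181st integer pushes some class to 7, so 30·6 + 1 = 181.

181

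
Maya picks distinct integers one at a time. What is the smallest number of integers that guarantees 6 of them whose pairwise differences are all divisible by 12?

Integers whose pairwise differences are multiples of 12 are exactly those sharing a remainder mod 12. Pigeonhole: the 12 residue classes mod 12 are the pigeonholes.
With 60 integers one could put 5 in each residue class and have no class reach 6.
The 61st integer pushes some class to 6, so 12·5 + 1 = 61.

61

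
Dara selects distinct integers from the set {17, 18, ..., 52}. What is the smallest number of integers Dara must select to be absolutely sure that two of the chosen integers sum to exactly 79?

A set avoiding the sum 79 can contain at most one of each pair {x, 79−x}, plus the 10 elements whose complement lies outside the range.
The integers 17, …, 39 (23 of them) are such a set: any two sum to at least 17+18 = 35 and at most 38+39 = 77 < 79.
Pigeonhole: any 24th integer completes one of the 13 pairs, so 24 choices force a sum of 79.

24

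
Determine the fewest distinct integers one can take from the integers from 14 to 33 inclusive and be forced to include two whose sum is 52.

A set avoiding the sum 52 can contain at most one of each pair {x, 52−x}, plus the 6 elements whose complement lies outside the range or equal to its own complement.
The integers 14, …, 26 (13 of them) are such a set: any two sum to at least 14+15 = 29 and at most 25+26 = 51 < 52.
Any 14th integer completes one of the 7 pairs, so 14 choices force a sum of 52.

14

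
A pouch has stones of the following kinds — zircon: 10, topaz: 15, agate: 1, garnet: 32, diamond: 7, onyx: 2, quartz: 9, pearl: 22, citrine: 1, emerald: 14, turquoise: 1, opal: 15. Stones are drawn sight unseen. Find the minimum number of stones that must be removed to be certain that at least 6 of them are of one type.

46

Put each drawn stone into a box by type. The largest draw with every box below 6 takes min(count, 5) from each type; types with fewer than 5 contribute all they have.
Σ min(cᵢ, 5) = 5 + 5 + 1 + 5 + 5 + 2 + 5 + 5 + 1 + 5 + 1 + 5 = 45.
Draw number 45 + 1 = 46 must push one box to 6.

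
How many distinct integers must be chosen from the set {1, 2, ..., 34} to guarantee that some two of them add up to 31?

20

Two chosen integers sum to 31 exactly when both halves of some pair {x, 31−x} with 1 ≤ x ≤ 31−x ≤ 30 are chosen — 15 such pairs.
The remaining 4 elements (those with no distinct partner in range) can never complete a 31-sum, so the worst case takes all of them and one from each pair: 4 + 15 = 19.
Pigeonhole: the 20th integer has to be the second member of some pair, so 19 + 1 = 20.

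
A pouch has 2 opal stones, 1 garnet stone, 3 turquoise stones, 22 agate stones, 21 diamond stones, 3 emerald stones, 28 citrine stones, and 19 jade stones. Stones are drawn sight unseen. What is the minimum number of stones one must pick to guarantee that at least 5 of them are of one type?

26

The 8 types are the holes; the stones drawn are the pigeons.
To avoid 5 of any one type, the worst case takes at most 4 of each type, or every stone of a type that has fewer than 4.
That gives 2 + 1 + 3 + 4 + 4 + 3 + 4 + 4 = 25 stones with no type reaching 5.
The next stone forces some type to 5, so 25 + 1 = 26.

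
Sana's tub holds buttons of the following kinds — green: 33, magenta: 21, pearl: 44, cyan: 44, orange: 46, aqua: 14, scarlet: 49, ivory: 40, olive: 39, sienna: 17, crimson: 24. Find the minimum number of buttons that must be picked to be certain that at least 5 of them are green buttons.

343

In the worst case for collecting green buttons, every non-green button comes out first.
There are 21 + 44 + 44 + 46 + 14 + 49 + 40 + 39 + 17 + 24 = 338 non-green buttons altogether.
After those, each further button must be green, so 338 + 5 = 343 draws guarantee 5 green buttons.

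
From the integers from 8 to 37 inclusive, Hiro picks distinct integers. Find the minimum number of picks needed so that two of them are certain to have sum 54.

21

Two chosen integers sum to 54 exactly when both halves of some pair {x, 54−x} with 17 ≤ x ≤ 54−x ≤ 37 are chosen — 10 such pairs.
The remaining 10 elements (those with no distinct partner in range) can never complete a 54-sum, so the worst case takes all of them and one from each pair: 10 + 10 = 20.
The 21st integer has to be the second member of some pair, so 20 + 1 = 21.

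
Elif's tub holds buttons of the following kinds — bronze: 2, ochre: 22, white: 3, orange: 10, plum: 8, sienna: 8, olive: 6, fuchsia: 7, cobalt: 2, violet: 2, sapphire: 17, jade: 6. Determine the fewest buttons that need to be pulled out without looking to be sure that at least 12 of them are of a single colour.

77

The 12 colours are the holes; the buttons drawn are the pigeons.
To avoid 12 of any one colour, the worst case takes at most 11 of each colour, or every button of a colour that has fewer than 11.
That gives 2 + 11 + 3 + 10 + 8 + 8 + 6 + 7 + 2 + 2 + 11 + 6 = 76 buttons with no colour reaching 12.
The next button forces some colour to 12, so 76 + 1 = 77.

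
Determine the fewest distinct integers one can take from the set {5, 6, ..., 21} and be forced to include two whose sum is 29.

Group the elements by complementary pair {x, 29−x}: {8,21}, {9,20}, {10,19}, …, giving 7 two-element pairs and 3 integers whose partner 29−x falls outside [5,21].
Treating each of those 10 groups as a pigeonhole, one can pick one integer per group — 10 integers — with no two summing to 29.
The 11th integer lands in an occupied pair, forcing a sum of 29.

11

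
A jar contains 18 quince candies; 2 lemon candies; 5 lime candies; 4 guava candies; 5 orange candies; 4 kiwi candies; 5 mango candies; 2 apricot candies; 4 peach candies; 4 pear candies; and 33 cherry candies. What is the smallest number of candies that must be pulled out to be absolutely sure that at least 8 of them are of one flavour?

An adversary could hand out at most 7 candies per flavour (9 flavours run out sooner): 7 + 2 + 5 + 4 + 5 + 4 + 5 + 2 + 4 + 4 + 7 = 49 candies and still no flavour has 8.
One more candy lands in a flavour already at 7, so 50 draws are enough and 49 are not.

50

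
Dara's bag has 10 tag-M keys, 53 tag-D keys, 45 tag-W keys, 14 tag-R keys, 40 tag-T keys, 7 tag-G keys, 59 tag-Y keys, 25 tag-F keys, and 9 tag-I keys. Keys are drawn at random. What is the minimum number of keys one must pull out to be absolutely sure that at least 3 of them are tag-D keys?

212

In the worst case for collecting tag-D keys, every non-tag-D key comes out first.
There are 10 + 45 + 14 + 40 + 7 + 59 + 25 + 9 = 209 non-tag-D keys altogether.
After those, each further key must be tag-D, so 209 + 3 = 212 draws guarantee 3 tag-D keys.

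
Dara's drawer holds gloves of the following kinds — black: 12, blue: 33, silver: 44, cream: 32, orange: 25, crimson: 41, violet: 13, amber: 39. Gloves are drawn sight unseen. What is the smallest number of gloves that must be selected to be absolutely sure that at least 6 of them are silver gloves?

In the worst case for collecting silver gloves, every non-silver glove comes out first.
There are 12 + 33 + 32 + 25 + 41 + 13 + 39 = 195 non-silver gloves altogether.
After those, each further glove must be silver, so 195 + 6 = 201 draws guarantee 6 silver gloves.

201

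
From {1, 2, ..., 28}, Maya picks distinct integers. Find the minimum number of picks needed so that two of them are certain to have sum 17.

21

Two chosen integers sum to 17 exactly when both halves of some pair {x, 17−x} with 1 ≤ x ≤ 17−x ≤ 16 are chosen — 8 such pairs.
The remaining 12 elements (those with no distinct partner in range) can never complete a 17-sum, so the worst case takes all of them and one from each pair: 12 + 8 = 20.
The 21st integer has to be the second member of some pair, so 20 + 1 = 21.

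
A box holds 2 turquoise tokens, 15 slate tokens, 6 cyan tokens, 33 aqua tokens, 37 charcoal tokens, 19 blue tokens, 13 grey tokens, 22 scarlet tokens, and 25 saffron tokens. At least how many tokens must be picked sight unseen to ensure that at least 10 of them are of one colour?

Put each drawn token into a box by colour. The largest draw with every box below 10 takes min(count, 9) from each colour; colours with fewer than 9 contribute all they have.
Σ min(cᵢ, 9) = 2 + 9 + 6 + 9 + 9 + 9 + 9 + 9 + 9 = 71.
Draw number 71 + 1 = 72 must push one box to 10.

72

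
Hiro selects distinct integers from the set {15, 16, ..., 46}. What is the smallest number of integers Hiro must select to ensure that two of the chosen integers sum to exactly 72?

23

Two chosen integers sum to 72 exactly when both halves of some pair {x, 72−x} with 26 ≤ x ≤ 72−x ≤ 46 are chosen — 10 such pairs.
The remaining 12 elements (those with no distinct partner in range) can never complete a 72-sum, so the worst case takes all of them and one from each pair: 12 + 10 = 22.
By pigeonhole, the 23rd integer has to be the second member of some pair, so 22 + 1 = 23.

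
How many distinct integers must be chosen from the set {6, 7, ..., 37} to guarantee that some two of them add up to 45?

18

A set avoiding the sum 45 can contain at most one of each pair {x, 45−x}, plus the 2 elements whose complement lies outside the range.
The integers 6, …, 22 (17 of them) are such a set: any two sum to at least 6+7 = 13 and at most 21+22 = 43 < 45.
Any 18th integer completes one of the 15 pairs, so 18 choices force a sum of 45.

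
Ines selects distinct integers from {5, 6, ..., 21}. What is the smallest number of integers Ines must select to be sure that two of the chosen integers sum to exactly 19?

A set avoiding the sum 19 can contain at most one of each pair {x, 19−x}, plus the 7 elements whose complement lies outside the range.
The integers 10, …, 21 (12 of them) are such a set: any two sum to at least 10+11 = 21 > 19.
By the pigeonhole principle, any 13th integer completes one of the 5 pairs, so 13 choices force a sum of 19.

13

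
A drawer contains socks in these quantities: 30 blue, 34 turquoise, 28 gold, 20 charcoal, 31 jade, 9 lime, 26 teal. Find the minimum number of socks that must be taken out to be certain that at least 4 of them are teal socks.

156

In the worst case for collecting teal socks, every non-teal sock comes out first.
There are 30 + 34 + 28 + 20 + 31 + 9 = 152 non-teal socks altogether.
After those, each further sock must be teal, so 152 + 4 = 156 draws guarantee 4 teal socks.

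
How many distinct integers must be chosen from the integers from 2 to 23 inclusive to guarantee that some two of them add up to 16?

17

A set avoiding the sum 16 can contain at most one of each pair {x, 16−x}, plus the 10 elements whose complement lies outside the range or equal to its own complement.
The integers 8, …, 23 (16 of them) are such a set: any two sum to at least 8+9 = 17 > 16.
Any 17th integer completes one of the 6 pairs, so 17 choices force a sum of 16.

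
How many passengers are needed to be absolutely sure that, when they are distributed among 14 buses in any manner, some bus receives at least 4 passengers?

43

With 42 passengers one could put exactly 3 in each of the 14 buses, and no bus would reach 4.
One more passenger must land in a bus that already has 3, giving it 4.
So 14 × 3 + 1 = 43 passengers are required.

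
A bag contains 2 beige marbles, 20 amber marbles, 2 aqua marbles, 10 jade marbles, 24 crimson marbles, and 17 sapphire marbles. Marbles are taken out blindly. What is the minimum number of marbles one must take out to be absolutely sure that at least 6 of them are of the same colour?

25

An adversary could hand out at most 5 marbles per colour (beige, aqua run out sooner): 2 + 5 + 2 + 5 + 5 + 5 = 24 marbles and still no colour has 6.
One more marble lands in a colour already at 5, so 25 draws are enough and 24 are not.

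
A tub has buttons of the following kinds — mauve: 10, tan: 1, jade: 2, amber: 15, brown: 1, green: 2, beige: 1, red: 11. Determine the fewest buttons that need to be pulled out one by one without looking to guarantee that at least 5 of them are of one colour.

Pigeonhole: the 8 colours are the holes; the buttons drawn are the pigeons.
To avoid 5 of any one colour, the worst case takes at most 4 of each colour, or every button of a colour that has fewer than 4.
That gives 4 + 1 + 2 + 4 + 1 + 2 + 1 + 4 = 19 buttons with no colour reaching 5.
The next button forces some colour to 5, so 19 + 1 = 20.

20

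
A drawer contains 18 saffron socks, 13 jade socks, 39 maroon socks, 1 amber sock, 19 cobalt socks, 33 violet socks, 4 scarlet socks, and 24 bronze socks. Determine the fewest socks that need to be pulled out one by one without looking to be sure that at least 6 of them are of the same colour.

36

An adversary could hand out at most 5 socks per colour (amber, scarlet run out sooner): 5 + 5 + 5 + 1 + 5 + 5 + 4 + 5 = 35 socks and still no colour has 6.
Pigeonhole: one more sock lands in a colour already at 5, so 36 draws are enough and 35 are not.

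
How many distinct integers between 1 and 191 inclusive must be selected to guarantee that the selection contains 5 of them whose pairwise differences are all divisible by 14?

Integers whose pairwise differences are multiples of 14 are exactly those sharing a remainder mod 14. The 14 residue classes mod 14 are the pigeonholes.
With 56 integers one could put 4 in each residue class and have no class reach 5.
The 57th integer pushes some class to 5, so 14·4 + 1 = 57.

57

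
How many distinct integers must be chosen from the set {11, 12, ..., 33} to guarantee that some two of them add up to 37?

Group the elements by complementary pair {x, 37−x}: {11,26}, {12,25}, {13,24}, …, giving 8 two-element pairs and 7 integers whose partner 37−x falls outside [11,33].
By the pigeonhole principle, treating each of those 15 groups as a pigeonhole, one can pick one integer per group — 15 integers — with no two summing to 37.
The 16th integer lands in an occupied pair, forcing a sum of 37.

16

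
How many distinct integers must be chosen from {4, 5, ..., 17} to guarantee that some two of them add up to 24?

A set avoiding the sum 24 can contain at most one of each pair {x, 24−x}, plus the 4 elements whose complement lies outside the range or equal to its own complement.
The integers 4, …, 12 (9 of them) are such a set: any two sum to at least 4+5 = 9 and at most 11+12 = 23 < 24.
By pigeonhole, any 10th integer completes one of the 5 pairs, so 10 choices force a sum of 24.

10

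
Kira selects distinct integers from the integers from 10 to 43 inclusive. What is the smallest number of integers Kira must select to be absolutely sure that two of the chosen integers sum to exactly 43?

23

A set avoiding the sum 43 can contain at most one of each pair {x, 43−x}, plus the 10 elements whose complement lies outside the range.
The integers 22, …, 43 (22 of them) are such a set: any two sum to at least 22+23 = 45 > 43.
By the pigeonhole principle, any 23rd integer completes one of the 12 pairs, so 23 choices force a sum of 43.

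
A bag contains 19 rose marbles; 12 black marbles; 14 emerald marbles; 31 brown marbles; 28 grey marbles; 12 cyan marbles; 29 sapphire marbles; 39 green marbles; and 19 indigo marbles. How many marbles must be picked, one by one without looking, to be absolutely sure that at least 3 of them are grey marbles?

In the worst case for collecting grey marbles, every non-grey marble comes out first.
There are 19 + 12 + 14 + 31 + 12 + 29 + 39 + 19 = 175 non-grey marbles altogether.
After those, each further marble must be grey, so 175 + 3 = 178 draws guarantee 3 grey marbles.

178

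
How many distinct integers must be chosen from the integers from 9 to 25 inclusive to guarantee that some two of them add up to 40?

13

A set avoiding the sum 40 can contain at most one of each pair {x, 40−x}, plus the 7 elements whose complement lies outside the range or equal to its own complement.
The integers 9, …, 20 (12 of them) are such a set: any two sum to at least 9+10 = 19 and at most 19+20 = 39 < 40.
Any 13th integer completes one of the 5 pairs, so 13 choices force a sum of 40.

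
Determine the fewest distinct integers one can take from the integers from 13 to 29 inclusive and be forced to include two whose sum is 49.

13

A set avoiding the sum 49 can contain at most one of each pair {x, 49−x}, plus the 7 elements whose complement lies outside the range.
The integers 13, …, 24 (12 of them) are such a set: any two sum to at least 13+14 = 27 and at most 23+24 = 47 < 49.
Any 13th integer completes one of the 5 pairs, so 13 choices force a sum of 49.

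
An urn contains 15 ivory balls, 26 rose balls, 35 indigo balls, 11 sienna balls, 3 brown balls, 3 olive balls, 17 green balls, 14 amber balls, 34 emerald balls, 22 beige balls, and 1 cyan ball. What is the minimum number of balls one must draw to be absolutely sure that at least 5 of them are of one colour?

By pigeonhole, put each drawn ball into a box by colour. The largest draw with every box below 5 takes min(count, 4) from each colour; colours with fewer than 4 contribute all they have.
Σ min(cᵢ, 4) = 4 + 4 + 4 + 4 + 3 + 3 + 4 + 4 + 4 + 4 + 1 = 39.
Draw number 39 + 1 = 40 must push one box to 5.

40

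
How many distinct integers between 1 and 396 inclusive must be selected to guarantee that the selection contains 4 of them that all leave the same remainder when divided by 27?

82

By pigeonhole, the 27 residue classes mod 27 are the pigeonholes.
With 81 integers one could put 3 in each residue class and have no class reach 4.
The 82nd integer pushes some class to 4, so 27·3 + 1 = 82.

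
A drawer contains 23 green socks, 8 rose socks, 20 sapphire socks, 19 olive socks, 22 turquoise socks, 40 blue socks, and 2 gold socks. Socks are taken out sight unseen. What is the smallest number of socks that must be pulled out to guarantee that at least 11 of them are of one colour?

61

An adversary could hand out at most 10 socks per colour (rose, gold run out sooner): 10 + 8 + 10 + 10 + 10 + 10 + 2 = 60 socks and still no colour has 11.
One more sock lands in a colour already at 10, so 61 draws are enough and 60 are not.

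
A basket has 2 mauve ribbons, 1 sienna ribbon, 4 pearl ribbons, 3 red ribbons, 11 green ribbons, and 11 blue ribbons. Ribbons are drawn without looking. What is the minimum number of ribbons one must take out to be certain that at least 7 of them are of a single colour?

23

The 6 colours are the holes; the ribbons drawn are the pigeons.
To avoid 7 of any one colour, the worst case takes at most 6 of each colour, or every ribbon of a colour that has fewer than 6.
That gives 2 + 1 + 4 + 3 + 6 + 6 = 22 ribbons with no colour reaching 7.
The next ribbon forces some colour to 7, so 22 + 1 = 23.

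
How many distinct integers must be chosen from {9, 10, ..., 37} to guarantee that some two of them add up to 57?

Group the elements by complementary pair {x, 57−x}: {20,37}, {21,36}, {22,35}, …, giving 9 two-element pairs and 11 integers whose partner 57−x falls outside [9,37].
Treating each of those 20 groups as a pigeonhole, one can pick one integer per group — 20 integers — with no two summing to 57.
The 21st integer lands in an occupied pair, forcing a sum of 57.

21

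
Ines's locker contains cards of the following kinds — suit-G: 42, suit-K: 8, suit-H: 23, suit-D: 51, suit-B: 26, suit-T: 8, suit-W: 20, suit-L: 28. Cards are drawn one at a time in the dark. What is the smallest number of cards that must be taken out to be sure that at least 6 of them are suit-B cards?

In the worst case for collecting suit-B cards, every non-suit-B card comes out first.
There are 42 + 8 + 23 + 51 + 8 + 20 + 28 = 180 non-suit-B cards altogether.
After those, each further card must be suit-B, so 180 + 6 = 186 draws guarantee 6 suit-B cards.

186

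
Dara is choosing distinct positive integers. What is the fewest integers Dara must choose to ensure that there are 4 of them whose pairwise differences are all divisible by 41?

Integers whose pairwise differences are multiples of 41 are exactly those sharing a remainder mod 41. The 41 residue classes mod 41 are the pigeonholes.
With 123 integers one could put 3 in each residue class and have no class reach 4.
The 124th integer pushes some class to 4, so 41·3 + 1 = 124.

124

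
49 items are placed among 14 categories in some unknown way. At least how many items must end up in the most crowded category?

4

Pigeonhole: the 14 categories are the holes and the 49 items are the pigeons.
If every category held at most 3 items, the total would be at most 14 × 3 = 42, which is less than 49.
So some category holds at least ⌈49/14⌉ = 4 items.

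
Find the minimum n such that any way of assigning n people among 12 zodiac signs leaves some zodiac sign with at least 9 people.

With 96 people one could put exactly 8 in each of the 12 zodiac signs, and no zodiac sign would reach 9.
By the pigeonhole principle, one more person must land in a zodiac sign that already has 8, giving it 9.
So 12 × 8 + 1 = 97 people are required.

97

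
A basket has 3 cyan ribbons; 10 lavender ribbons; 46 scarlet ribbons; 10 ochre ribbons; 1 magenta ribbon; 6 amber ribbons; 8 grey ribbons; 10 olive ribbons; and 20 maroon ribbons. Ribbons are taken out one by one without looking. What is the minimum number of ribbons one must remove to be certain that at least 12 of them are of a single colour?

The 9 colours are the holes; the ribbons drawn are the pigeons.
To avoid 12 of any one colour, the worst case takes at most 11 of each colour, or every ribbon of a colour that has fewer than 11.
That gives 3 + 10 + 11 + 10 + 1 + 6 + 8 + 10 + 11 = 70 ribbons with no colour reaching 12.
The next ribbon forces some colour to 12, so 70 + 1 = 71.

71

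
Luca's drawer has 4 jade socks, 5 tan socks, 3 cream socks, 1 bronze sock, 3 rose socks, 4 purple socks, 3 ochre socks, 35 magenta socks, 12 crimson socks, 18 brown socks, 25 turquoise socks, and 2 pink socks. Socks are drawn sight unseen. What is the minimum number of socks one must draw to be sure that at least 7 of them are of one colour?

Put each drawn sock into a box by colour. The largest draw with every box below 7 takes min(count, 6) from each colour; colours with fewer than 6 contribute all they have.
Σ min(cᵢ, 6) = 4 + 5 + 3 + 1 + 3 + 4 + 3 + 6 + 6 + 6 + 6 + 2 = 49.
Draw number 49 + 1 = 50 must push one box to 7.

50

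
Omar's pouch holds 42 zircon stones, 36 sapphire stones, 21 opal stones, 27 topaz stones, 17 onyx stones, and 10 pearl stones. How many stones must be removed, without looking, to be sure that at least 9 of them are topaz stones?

In the worst case for collecting topaz stones, every non-topaz stone comes out first.
There are 42 + 36 + 21 + 17 + 10 = 126 non-topaz stones altogether.
After those, each further stone must be topaz, so 126 + 9 = 135 draws guarantee 9 topaz stones.

135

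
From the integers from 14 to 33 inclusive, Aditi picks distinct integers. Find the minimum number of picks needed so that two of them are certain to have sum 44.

Two chosen integers sum to 44 exactly when both halves of some pair {x, 44−x} with 14 ≤ x ≤ 44−x ≤ 30 are chosen — 8 such pairs.
The remaining 4 elements (those with no distinct partner in range) can never complete a 44-sum, so the worst case takes all of them and one from each pair: 4 + 8 = 12.
Pigeonhole: the 13th integer has to be the second member of some pair, so 12 + 1 = 13.

13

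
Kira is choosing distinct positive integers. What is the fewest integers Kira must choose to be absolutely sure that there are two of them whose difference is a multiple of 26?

Integers whose pairwise differences are multiples of 26 are exactly those sharing a remainder mod 26. By the pigeonhole principle, the 26 residue classes mod 26 are the pigeonholes.
With 26 integers one could put 1 in each residue class and have no class reach 2.
The 27th integer pushes some class to 2, so 26·1 + 1 = 27.

27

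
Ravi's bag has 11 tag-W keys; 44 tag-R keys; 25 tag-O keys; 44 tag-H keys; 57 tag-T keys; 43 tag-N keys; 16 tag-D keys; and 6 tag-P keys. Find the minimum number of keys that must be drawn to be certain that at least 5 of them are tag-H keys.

207

In the worst case for collecting tag-H keys, every non-tag-H key comes out first.
There are 11 + 44 + 25 + 57 + 43 + 16 + 6 = 202 non-tag-H keys altogether.
After those, each further key must be tag-H, so 202 + 5 = 207 draws guarantee 5 tag-H keys.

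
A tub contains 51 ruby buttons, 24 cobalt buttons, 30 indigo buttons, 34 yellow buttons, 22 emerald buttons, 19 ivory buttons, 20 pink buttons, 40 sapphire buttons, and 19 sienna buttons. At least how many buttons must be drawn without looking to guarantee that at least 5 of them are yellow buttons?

230

In the worst case for collecting yellow buttons, every non-yellow button comes out first.
There are 51 + 24 + 30 + 22 + 19 + 20 + 40 + 19 = 225 non-yellow buttons altogether.
After those, each further button must be yellow, so 225 + 5 = 230 draws guarantee 5 yellow buttons.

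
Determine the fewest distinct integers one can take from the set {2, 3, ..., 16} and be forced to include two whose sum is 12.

Two chosen integers sum to 12 exactly when both halves of some pair {x, 12−x} with 2 ≤ x ≤ 12−x ≤ 10 are chosen — 4 such pairs.
The remaining 7 elements (those with no distinct partner in range) can never complete a 12-sum, so the worst case takes all of them and one from each pair: 7 + 4 = 11.
Pigeonhole: the 12th integer has to be the second member of some pair, so 11 + 1 = 12.

12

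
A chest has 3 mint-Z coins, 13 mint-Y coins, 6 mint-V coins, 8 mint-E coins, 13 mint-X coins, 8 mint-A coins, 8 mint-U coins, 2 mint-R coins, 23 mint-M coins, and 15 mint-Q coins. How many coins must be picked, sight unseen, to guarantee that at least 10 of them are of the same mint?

72

The 10 mints are the holes; the coins drawn are the pigeons.
To avoid 10 of any one mint, the worst case takes at most 9 of each mint, or every coin of a mint that has fewer than 9.
That gives 3 + 9 + 6 + 8 + 9 + 8 + 8 + 2 + 9 + 9 = 71 coins with no mint reaching 10.
The next coin forces some mint to 10, so 71 + 1 = 72.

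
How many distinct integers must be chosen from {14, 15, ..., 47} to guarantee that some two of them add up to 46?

26

Two chosen integers sum to 46 exactly when both halves of some pair {x, 46−x} with 14 ≤ x ≤ 46−x ≤ 32 are chosen — 9 such pairs.
The remaining 16 elements (those with no distinct partner in range) can never complete a 46-sum, so the worst case takes all of them and one from each pair: 16 + 9 = 25.
By pigeonhole, the 26th integer has to be the second member of some pair, so 25 + 1 = 26.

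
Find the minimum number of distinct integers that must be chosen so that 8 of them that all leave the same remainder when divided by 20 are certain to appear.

141

The 20 residue classes mod 20 are the pigeonholes.
With 140 integers one could put 7 in each residue class and have no class reach 8.
The 141st integer pushes some class to 8, so 20·7 + 1 = 141.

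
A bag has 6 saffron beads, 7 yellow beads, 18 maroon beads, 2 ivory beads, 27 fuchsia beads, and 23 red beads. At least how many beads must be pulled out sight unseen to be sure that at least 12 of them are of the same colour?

49

By pigeonhole, the 6 colours are the holes; the beads drawn are the pigeons.
To avoid 12 of any one colour, the worst case takes at most 11 of each colour, or every bead of a colour that has fewer than 11.
That gives 6 + 7 + 11 + 2 + 11 + 11 = 48 beads with no colour reaching 12.
The next bead forces some colour to 12, so 48 + 1 = 49.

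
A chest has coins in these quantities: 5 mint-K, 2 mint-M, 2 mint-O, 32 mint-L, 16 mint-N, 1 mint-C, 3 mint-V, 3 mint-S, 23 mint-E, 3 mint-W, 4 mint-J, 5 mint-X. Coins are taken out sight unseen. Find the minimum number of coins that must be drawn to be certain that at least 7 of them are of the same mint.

By the pigeonhole principle, the 12 mints are the holes; the coins drawn are the pigeons.
To avoid 7 of any one mint, the worst case takes at most 6 of each mint, or every coin of a mint that has fewer than 6.
That gives 5 + 2 + 2 + 6 + 6 + 1 + 3 + 3 + 6 + 3 + 4 + 5 = 46 coins with no mint reaching 7.
The next coin forces some mint to 7, so 46 + 1 = 47.

47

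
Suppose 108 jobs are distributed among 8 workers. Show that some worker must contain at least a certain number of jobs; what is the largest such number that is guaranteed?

14

The 8 workers are the holes and the 108 jobs are the pigeons.
If every worker held at most 13 jobs, the total would be at most 8 × 13 = 104, which is less than 108.
So some worker holds at least ⌈108/8⌉ = 14 jobs.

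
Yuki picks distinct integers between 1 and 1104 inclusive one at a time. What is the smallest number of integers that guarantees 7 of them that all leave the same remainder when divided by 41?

247

Pigeonhole: the 41 residue classes mod 41 are the pigeonholes.
With 246 integers one could put 6 in each residue class and have no class reach 7.
The 247th integer pushes some class to 7, so 41·6 + 1 = 247.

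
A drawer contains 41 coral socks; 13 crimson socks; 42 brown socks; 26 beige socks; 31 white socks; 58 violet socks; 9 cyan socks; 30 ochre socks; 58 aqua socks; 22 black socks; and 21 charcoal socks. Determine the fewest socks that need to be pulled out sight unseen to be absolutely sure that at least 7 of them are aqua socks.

300

In the worst case for collecting aqua socks, every non-aqua sock comes out first.
There are 41 + 13 + 42 + 26 + 31 + 58 + 9 + 30 + 22 + 21 = 293 non-aqua socks altogether.
After those, each further sock must be aqua, so 293 + 7 = 300 draws guarantee 7 aqua socks.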